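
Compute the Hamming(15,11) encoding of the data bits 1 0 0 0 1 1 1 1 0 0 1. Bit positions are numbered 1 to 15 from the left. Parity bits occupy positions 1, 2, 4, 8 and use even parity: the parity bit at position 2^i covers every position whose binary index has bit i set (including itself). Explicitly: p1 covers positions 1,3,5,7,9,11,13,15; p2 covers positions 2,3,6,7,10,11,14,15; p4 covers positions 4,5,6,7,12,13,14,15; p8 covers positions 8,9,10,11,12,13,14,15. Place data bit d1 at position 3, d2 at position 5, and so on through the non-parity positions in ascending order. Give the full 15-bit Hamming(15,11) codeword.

001000011111001

Place data bits at non-power-of-two positions: b3=1, b5=0, b6=0, b7=0, b9=1, b10=1, b11=1, b12=1, b13=0, b14=0, b15=1.
p1 = XOR of data positions {3,5,7,9,11,13,15} = 1⊕0⊕0⊕1⊕1⊕0⊕1 = 0
p2 = XOR of data positions {3,6,7,10,11,14,15} = 1⊕0⊕0⊕1⊕1⊕0⊕1 = 0
p4 = XOR of data positions {5,6,7,12,13,14,15} = 0⊕0⊕0⊕1⊕0⊕0⊕1 = 0
p8 = XOR of data positions {9,10,11,12,13,14,15} = 1⊕1⊕1⊕1⊕0⊕0⊕1 = 1
Codeword b1..b15 = 001000011111001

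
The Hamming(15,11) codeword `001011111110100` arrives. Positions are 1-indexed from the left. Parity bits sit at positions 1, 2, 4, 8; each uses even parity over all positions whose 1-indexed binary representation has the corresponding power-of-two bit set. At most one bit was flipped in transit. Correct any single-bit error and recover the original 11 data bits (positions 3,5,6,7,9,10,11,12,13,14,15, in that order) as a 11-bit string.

11111010100

s1: b1⊕b3⊕b5⊕b7⊕b9⊕b11⊕b13⊕b15 = 0⊕1⊕1⊕1⊕1⊕1⊕1⊕0 = 0
s2: b2⊕b3⊕b6⊕b7⊕b10⊕b11⊕b14⊕b15 = 0⊕1⊕1⊕1⊕1⊕1⊕0⊕0 = 1
s4: b4⊕b5⊕b6⊕b7⊕b12⊕b13⊕b14⊕b15 = 0⊕1⊕1⊕1⊕0⊕1⊕0⊕0 = 0
s8: b8⊕b9⊕b10⊕b11⊕b12⊕b13⊕b14⊕b15 = 1⊕1⊕1⊕1⊕0⊕1⊕0⊕0 = 1
Syndrome (s8...s1) = 1010 → position 10.
Flip bit 10: corrected codeword = 001011111010100
Data bits at positions 3,5,6,7,9,10,11,12,13,14,15: 11111010100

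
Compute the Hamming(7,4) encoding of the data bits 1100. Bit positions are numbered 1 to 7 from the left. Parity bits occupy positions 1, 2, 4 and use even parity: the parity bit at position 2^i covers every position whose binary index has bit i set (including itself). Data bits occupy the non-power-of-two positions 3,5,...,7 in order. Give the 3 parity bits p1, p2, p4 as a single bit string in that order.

011

Place data bits at non-power-of-two positions: b3=1, b5=1, b6=0, b7=0.
p1 = XOR of data positions {3,5,7} = 1⊕1⊕0 = 0
p2 = XOR of data positions {3,6,7} = 1⊕0⊕0 = 1
p4 = XOR of data positions {5,6,7} = 1⊕0⊕0 = 1
Parity bits p1,p2,p4 = 011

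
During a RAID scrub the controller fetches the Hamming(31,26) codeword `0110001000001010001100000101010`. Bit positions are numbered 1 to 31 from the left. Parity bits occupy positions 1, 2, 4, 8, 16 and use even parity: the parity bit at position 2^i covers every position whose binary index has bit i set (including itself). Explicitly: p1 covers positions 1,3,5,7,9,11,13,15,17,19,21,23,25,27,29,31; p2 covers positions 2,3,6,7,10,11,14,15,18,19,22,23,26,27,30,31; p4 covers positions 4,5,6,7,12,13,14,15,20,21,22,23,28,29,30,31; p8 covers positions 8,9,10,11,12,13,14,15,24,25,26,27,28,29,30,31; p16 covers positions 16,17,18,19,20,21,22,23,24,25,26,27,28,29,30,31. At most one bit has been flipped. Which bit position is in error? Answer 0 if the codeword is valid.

27

s1: b1⊕b3⊕b5⊕b7⊕b9⊕b11⊕b13⊕b15⊕b17⊕b19⊕b21⊕b23⊕b25⊕b27⊕b29⊕b31 = 0⊕1⊕0⊕1⊕0⊕0⊕1⊕1⊕0⊕1⊕0⊕0⊕0⊕0⊕0⊕0 = 1
s2: b2⊕b3⊕b6⊕b7⊕b10⊕b11⊕b14⊕b15⊕b18⊕b19⊕b22⊕b23⊕b26⊕b27⊕b30⊕b31 = 1⊕1⊕0⊕1⊕0⊕0⊕0⊕1⊕0⊕1⊕0⊕0⊕1⊕0⊕1⊕0 = 1
s4: b4⊕b5⊕b6⊕b7⊕b12⊕b13⊕b14⊕b15⊕b20⊕b21⊕b22⊕b23⊕b28⊕b29⊕b30⊕b31 = 0⊕0⊕0⊕1⊕0⊕1⊕0⊕1⊕1⊕0⊕0⊕0⊕1⊕0⊕1⊕0 = 0
s8: b8⊕b9⊕b10⊕b11⊕b12⊕b13⊕b14⊕b15⊕b24⊕b25⊕b26⊕b27⊕b28⊕b29⊕b30⊕b31 = 0⊕0⊕0⊕0⊕0⊕1⊕0⊕1⊕0⊕0⊕1⊕0⊕1⊕0⊕1⊕0 = 1
s16: b16⊕b17⊕b18⊕b19⊕b20⊕b21⊕b22⊕b23⊕b24⊕b25⊕b26⊕b27⊕b28⊕b29⊕b30⊕b31 = 0⊕0⊕0⊕1⊕1⊕0⊕0⊕0⊕0⊕0⊕1⊕0⊕1⊕0⊕1⊕0 = 1
Syndrome (s16...s1) = 11011 → position 27.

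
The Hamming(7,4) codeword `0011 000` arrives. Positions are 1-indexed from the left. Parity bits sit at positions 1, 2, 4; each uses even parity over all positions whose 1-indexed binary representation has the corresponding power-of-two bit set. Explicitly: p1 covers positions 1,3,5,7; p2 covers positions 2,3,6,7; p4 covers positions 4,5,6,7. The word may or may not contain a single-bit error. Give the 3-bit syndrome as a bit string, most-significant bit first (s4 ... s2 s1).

s1: b1⊕b3⊕b5⊕b7 = 0⊕1⊕0⊕0 = 1
s2: b2⊕b3⊕b6⊕b7 = 0⊕1⊕0⊕0 = 1
s4: b4⊕b5⊕b6⊕b7 = 1⊕0⊕0⊕0 = 1
Syndrome (s4...s1) = 111 → position 7.

111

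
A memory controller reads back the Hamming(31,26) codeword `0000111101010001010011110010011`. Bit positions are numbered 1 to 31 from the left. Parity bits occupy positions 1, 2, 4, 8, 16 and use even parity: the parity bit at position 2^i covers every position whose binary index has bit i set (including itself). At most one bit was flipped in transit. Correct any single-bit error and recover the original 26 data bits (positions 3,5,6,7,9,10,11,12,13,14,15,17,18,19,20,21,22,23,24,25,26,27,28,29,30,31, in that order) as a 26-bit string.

01110101000010011110010001

s1: b1⊕b3⊕b5⊕b7⊕b9⊕b11⊕b13⊕b15⊕b17⊕b19⊕b21⊕b23⊕b25⊕b27⊕b29⊕b31 = 0⊕0⊕1⊕1⊕0⊕0⊕0⊕0⊕0⊕0⊕1⊕1⊕0⊕1⊕0⊕1 = 0
s2: b2⊕b3⊕b6⊕b7⊕b10⊕b11⊕b14⊕b15⊕b18⊕b19⊕b22⊕b23⊕b26⊕b27⊕b30⊕b31 = 0⊕0⊕1⊕1⊕1⊕0⊕0⊕0⊕1⊕0⊕1⊕1⊕0⊕1⊕1⊕1 = 1
s4: b4⊕b5⊕b6⊕b7⊕b12⊕b13⊕b14⊕b15⊕b20⊕b21⊕b22⊕b23⊕b28⊕b29⊕b30⊕b31 = 0⊕1⊕1⊕1⊕1⊕0⊕0⊕0⊕0⊕1⊕1⊕1⊕0⊕0⊕1⊕1 = 1
s8: b8⊕b9⊕b10⊕b11⊕b12⊕b13⊕b14⊕b15⊕b24⊕b25⊕b26⊕b27⊕b28⊕b29⊕b30⊕b31 = 1⊕0⊕1⊕0⊕1⊕0⊕0⊕0⊕1⊕0⊕0⊕1⊕0⊕0⊕1⊕1 = 1
s16: b16⊕b17⊕b18⊕b19⊕b20⊕b21⊕b22⊕b23⊕b24⊕b25⊕b26⊕b27⊕b28⊕b29⊕b30⊕b31 = 1⊕0⊕1⊕0⊕0⊕1⊕1⊕1⊕1⊕0⊕0⊕1⊕0⊕0⊕1⊕1 = 1
Syndrome (s16...s1) = 11110 → position 30.
Flip bit 30: corrected codeword = 0000111101010001010011110010001
Data bits at positions 3,5,6,7,9,10,11,12,13,14,15,17,18,19,20,21,22,23,24,25,26,27,28,29,30,31: 01110101000010011110010001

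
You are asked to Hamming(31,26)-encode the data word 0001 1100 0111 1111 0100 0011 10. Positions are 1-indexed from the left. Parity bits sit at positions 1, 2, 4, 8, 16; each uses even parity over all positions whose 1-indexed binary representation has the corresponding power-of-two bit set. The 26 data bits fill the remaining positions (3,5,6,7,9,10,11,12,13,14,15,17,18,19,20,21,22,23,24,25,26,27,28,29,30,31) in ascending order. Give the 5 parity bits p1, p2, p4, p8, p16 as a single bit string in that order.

Place data bits at non-power-of-two positions: b3=0, b5=0, b6=0, b7=1, b9=1, b10=1, b11=0, b12=0, b13=0, b14=1, b15=1, b17=1, b18=1, b19=1, b20=1, b21=1, b22=0, b23=1, b24=0, b25=0, b26=0, b27=0, b28=1, b29=1, b30=1, b31=0.
p1 = XOR of data positions {3,5,7,9,11,13,15,17,19,21,23,25,27,29,31} = 0⊕0⊕1⊕1⊕0⊕0⊕1⊕1⊕1⊕1⊕1⊕0⊕0⊕1⊕0 = 0
p2 = XOR of data positions {3,6,7,10,11,14,15,18,19,22,23,26,27,30,31} = 0⊕0⊕1⊕1⊕0⊕1⊕1⊕1⊕1⊕0⊕1⊕0⊕0⊕1⊕0 = 0
p4 = XOR of data positions {5,6,7,12,13,14,15,20,21,22,23,28,29,30,31} = 0⊕0⊕1⊕0⊕0⊕1⊕1⊕1⊕1⊕0⊕1⊕1⊕1⊕1⊕0 = 1
p8 = XOR of data positions {9,10,11,12,13,14,15,24,25,26,27,28,29,30,31} = 1⊕1⊕0⊕0⊕0⊕1⊕1⊕0⊕0⊕0⊕0⊕1⊕1⊕1⊕0 = 1
p16 = XOR of data positions {17,18,19,20,21,22,23,24,25,26,27,28,29,30,31} = 1⊕1⊕1⊕1⊕1⊕0⊕1⊕0⊕0⊕0⊕0⊕1⊕1⊕1⊕0 = 1
Parity bits p1,p2,p4,p8,p16 = 00111

00111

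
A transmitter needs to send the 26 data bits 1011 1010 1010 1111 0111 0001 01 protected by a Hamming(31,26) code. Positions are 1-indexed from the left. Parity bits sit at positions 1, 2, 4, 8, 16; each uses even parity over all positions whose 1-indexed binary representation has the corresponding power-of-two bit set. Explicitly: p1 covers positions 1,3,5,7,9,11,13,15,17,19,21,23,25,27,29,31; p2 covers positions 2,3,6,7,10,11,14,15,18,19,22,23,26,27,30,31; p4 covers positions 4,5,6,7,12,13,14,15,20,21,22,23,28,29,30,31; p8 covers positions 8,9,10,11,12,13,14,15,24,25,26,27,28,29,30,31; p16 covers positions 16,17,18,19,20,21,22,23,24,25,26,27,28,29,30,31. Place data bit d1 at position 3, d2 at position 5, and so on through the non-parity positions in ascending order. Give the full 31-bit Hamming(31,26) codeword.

0111011010101011011110111000101

Place data bits at non-power-of-two positions: b3=1, b5=0, b6=1, b7=1, b9=1, b10=0, b11=1, b12=0, b13=1, b14=0, b15=1, b17=0, b18=1, b19=1, b20=1, b21=1, b22=0, b23=1, b24=1, b25=1, b26=0, b27=0, b28=0, b29=1, b30=0, b31=1.
p1 = XOR of data positions {3,5,7,9,11,13,15,17,19,21,23,25,27,29,31} = 1⊕0⊕1⊕1⊕1⊕1⊕1⊕0⊕1⊕1⊕1⊕1⊕0⊕1⊕1 = 0
p2 = XOR of data positions {3,6,7,10,11,14,15,18,19,22,23,26,27,30,31} = 1⊕1⊕1⊕0⊕1⊕0⊕1⊕1⊕1⊕0⊕1⊕0⊕0⊕0⊕1 = 1
p4 = XOR of data positions {5,6,7,12,13,14,15,20,21,22,23,28,29,30,31} = 0⊕1⊕1⊕0⊕1⊕0⊕1⊕1⊕1⊕0⊕1⊕0⊕1⊕0⊕1 = 1
p8 = XOR of data positions {9,10,11,12,13,14,15,24,25,26,27,28,29,30,31} = 1⊕0⊕1⊕0⊕1⊕0⊕1⊕1⊕1⊕0⊕0⊕0⊕1⊕0⊕1 = 0
p16 = XOR of data positions {17,18,19,20,21,22,23,24,25,26,27,28,29,30,31} = 0⊕1⊕1⊕1⊕1⊕0⊕1⊕1⊕1⊕0⊕0⊕0⊕1⊕0⊕1 = 1
Codeword b1..b31 = 0111011010101011011110111000101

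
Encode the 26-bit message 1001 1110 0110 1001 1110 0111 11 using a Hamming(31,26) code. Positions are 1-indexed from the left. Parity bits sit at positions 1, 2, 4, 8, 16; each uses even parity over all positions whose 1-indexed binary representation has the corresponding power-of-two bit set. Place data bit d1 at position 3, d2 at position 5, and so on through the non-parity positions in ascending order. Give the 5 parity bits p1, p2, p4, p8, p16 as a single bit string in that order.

Place data bits at non-power-of-two positions: b3=1, b5=0, b6=0, b7=1, b9=1, b10=1, b11=1, b12=0, b13=0, b14=1, b15=1, b17=0, b18=1, b19=0, b20=0, b21=1, b22=1, b23=1, b24=1, b25=0, b26=0, b27=1, b28=1, b29=1, b30=1, b31=1.
p1 = XOR of data positions {3,5,7,9,11,13,15,17,19,21,23,25,27,29,31} = 1⊕0⊕1⊕1⊕1⊕0⊕1⊕0⊕0⊕1⊕1⊕0⊕1⊕1⊕1 = 0
p2 = XOR of data positions {3,6,7,10,11,14,15,18,19,22,23,26,27,30,31} = 1⊕0⊕1⊕1⊕1⊕1⊕1⊕1⊕0⊕1⊕1⊕0⊕1⊕1⊕1 = 0
p4 = XOR of data positions {5,6,7,12,13,14,15,20,21,22,23,28,29,30,31} = 0⊕0⊕1⊕0⊕0⊕1⊕1⊕0⊕1⊕1⊕1⊕1⊕1⊕1⊕1 = 0
p8 = XOR of data positions {9,10,11,12,13,14,15,24,25,26,27,28,29,30,31} = 1⊕1⊕1⊕0⊕0⊕1⊕1⊕1⊕0⊕0⊕1⊕1⊕1⊕1⊕1 = 1
p16 = XOR of data positions {17,18,19,20,21,22,23,24,25,26,27,28,29,30,31} = 0⊕1⊕0⊕0⊕1⊕1⊕1⊕1⊕0⊕0⊕1⊕1⊕1⊕1⊕1 = 0
Parity bits p1,p2,p4,p8,p16 = 00010

00010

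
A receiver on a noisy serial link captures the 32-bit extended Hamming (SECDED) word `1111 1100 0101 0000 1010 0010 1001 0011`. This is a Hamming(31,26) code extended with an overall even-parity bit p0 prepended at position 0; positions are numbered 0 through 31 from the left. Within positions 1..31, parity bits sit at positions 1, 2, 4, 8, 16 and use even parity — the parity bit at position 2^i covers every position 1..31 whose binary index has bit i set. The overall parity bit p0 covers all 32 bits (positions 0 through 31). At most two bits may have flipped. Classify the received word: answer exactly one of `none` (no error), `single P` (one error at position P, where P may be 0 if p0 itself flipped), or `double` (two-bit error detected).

s1: b1⊕b3⊕b5⊕b7⊕b9⊕b11⊕b13⊕b15⊕b17⊕b19⊕b21⊕b23⊕b25⊕b27⊕b29⊕b31 = 1⊕1⊕1⊕0⊕1⊕1⊕0⊕0⊕0⊕0⊕0⊕0⊕0⊕1⊕0⊕1 = 1
s2: b2⊕b3⊕b6⊕b7⊕b10⊕b11⊕b14⊕b15⊕b18⊕b19⊕b22⊕b23⊕b26⊕b27⊕b30⊕b31 = 1⊕1⊕0⊕0⊕0⊕1⊕0⊕0⊕1⊕0⊕1⊕0⊕0⊕1⊕1⊕1 = 0
s4: b4⊕b5⊕b6⊕b7⊕b12⊕b13⊕b14⊕b15⊕b20⊕b21⊕b22⊕b23⊕b28⊕b29⊕b30⊕b31 = 1⊕1⊕0⊕0⊕0⊕0⊕0⊕0⊕0⊕0⊕1⊕0⊕0⊕0⊕1⊕1 = 1
s8: b8⊕b9⊕b10⊕b11⊕b12⊕b13⊕b14⊕b15⊕b24⊕b25⊕b26⊕b27⊕b28⊕b29⊕b30⊕b31 = 0⊕1⊕0⊕1⊕0⊕0⊕0⊕0⊕1⊕0⊕0⊕1⊕0⊕0⊕1⊕1 = 0
s16: b16⊕b17⊕b18⊕b19⊕b20⊕b21⊕b22⊕b23⊕b24⊕b25⊕b26⊕b27⊕b28⊕b29⊕b30⊕b31 = 1⊕0⊕1⊕0⊕0⊕0⊕1⊕0⊕1⊕0⊕0⊕1⊕0⊕0⊕1⊕1 = 1
Syndrome (s16...s1) = 10101 → position 21.
Overall parity (XOR of all 32 bits, including p0): 1⊕1⊕1⊕1⊕1⊕1⊕0⊕0⊕0⊕1⊕0⊕1⊕0⊕0⊕0⊕0⊕1⊕0⊕1⊕0⊕0⊕0⊕1⊕0⊕1⊕0⊕0⊕1⊕0⊕0⊕1⊕1 = 1
Overall=1, syndrome position=21 → single-bit error at position 21.

single 21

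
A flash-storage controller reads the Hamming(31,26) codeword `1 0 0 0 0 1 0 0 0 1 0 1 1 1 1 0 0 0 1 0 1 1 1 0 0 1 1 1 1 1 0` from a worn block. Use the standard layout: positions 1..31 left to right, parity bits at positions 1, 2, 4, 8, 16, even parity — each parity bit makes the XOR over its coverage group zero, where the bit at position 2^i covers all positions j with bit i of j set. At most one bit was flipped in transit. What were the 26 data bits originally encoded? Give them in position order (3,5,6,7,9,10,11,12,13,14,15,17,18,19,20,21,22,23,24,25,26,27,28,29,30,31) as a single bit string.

00100101111001111100111110

s1: b1⊕b3⊕b5⊕b7⊕b9⊕b11⊕b13⊕b15⊕b17⊕b19⊕b21⊕b23⊕b25⊕b27⊕b29⊕b31 = 1⊕0⊕0⊕0⊕0⊕0⊕1⊕1⊕0⊕1⊕1⊕1⊕0⊕1⊕1⊕0 = 0
s2: b2⊕b3⊕b6⊕b7⊕b10⊕b11⊕b14⊕b15⊕b18⊕b19⊕b22⊕b23⊕b26⊕b27⊕b30⊕b31 = 0⊕0⊕1⊕0⊕1⊕0⊕1⊕1⊕0⊕1⊕1⊕1⊕1⊕1⊕1⊕0 = 0
s4: b4⊕b5⊕b6⊕b7⊕b12⊕b13⊕b14⊕b15⊕b20⊕b21⊕b22⊕b23⊕b28⊕b29⊕b30⊕b31 = 0⊕0⊕1⊕0⊕1⊕1⊕1⊕1⊕0⊕1⊕1⊕1⊕1⊕1⊕1⊕0 = 1
s8: b8⊕b9⊕b10⊕b11⊕b12⊕b13⊕b14⊕b15⊕b24⊕b25⊕b26⊕b27⊕b28⊕b29⊕b30⊕b31 = 0⊕0⊕1⊕0⊕1⊕1⊕1⊕1⊕0⊕0⊕1⊕1⊕1⊕1⊕1⊕0 = 0
s16: b16⊕b17⊕b18⊕b19⊕b20⊕b21⊕b22⊕b23⊕b24⊕b25⊕b26⊕b27⊕b28⊕b29⊕b30⊕b31 = 0⊕0⊕0⊕1⊕0⊕1⊕1⊕1⊕0⊕0⊕1⊕1⊕1⊕1⊕1⊕0 = 1
Syndrome (s16...s1) = 10100 → position 20.
Flip bit 20: corrected codeword = 1000010001011110001111100111110
Data bits at positions 3,5,6,7,9,10,11,12,13,14,15,17,18,19,20,21,22,23,24,25,26,27,28,29,30,31: 00100101111001111100111110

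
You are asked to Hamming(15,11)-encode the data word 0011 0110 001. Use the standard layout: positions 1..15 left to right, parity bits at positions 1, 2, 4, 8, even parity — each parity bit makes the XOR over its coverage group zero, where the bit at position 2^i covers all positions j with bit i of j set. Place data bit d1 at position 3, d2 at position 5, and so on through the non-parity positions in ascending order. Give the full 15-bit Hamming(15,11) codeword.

110101110110001

Place data bits at non-power-of-two positions: b3=0, b5=0, b6=1, b7=1, b9=0, b10=1, b11=1, b12=0, b13=0, b14=0, b15=1.
p1 = XOR of data positions {3,5,7,9,11,13,15} = 0⊕0⊕1⊕0⊕1⊕0⊕1 = 1
p2 = XOR of data positions {3,6,7,10,11,14,15} = 0⊕1⊕1⊕1⊕1⊕0⊕1 = 1
p4 = XOR of data positions {5,6,7,12,13,14,15} = 0⊕1⊕1⊕0⊕0⊕0⊕1 = 1
p8 = XOR of data positions {9,10,11,12,13,14,15} = 0⊕1⊕1⊕0⊕0⊕0⊕1 = 1
Codeword b1..b15 = 110101110110001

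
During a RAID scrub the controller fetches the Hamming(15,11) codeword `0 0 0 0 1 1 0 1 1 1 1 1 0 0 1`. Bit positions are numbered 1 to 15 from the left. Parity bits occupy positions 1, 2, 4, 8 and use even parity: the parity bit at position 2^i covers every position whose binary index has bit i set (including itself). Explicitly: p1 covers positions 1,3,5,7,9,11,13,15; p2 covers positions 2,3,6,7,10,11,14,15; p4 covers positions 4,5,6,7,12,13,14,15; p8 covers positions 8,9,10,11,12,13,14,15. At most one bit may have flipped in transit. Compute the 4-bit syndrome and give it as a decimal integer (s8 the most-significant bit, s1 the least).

s1: b1⊕b3⊕b5⊕b7⊕b9⊕b11⊕b13⊕b15 = 0⊕0⊕1⊕0⊕1⊕1⊕0⊕1 = 0
s2: b2⊕b3⊕b6⊕b7⊕b10⊕b11⊕b14⊕b15 = 0⊕0⊕1⊕0⊕1⊕1⊕0⊕1 = 0
s4: b4⊕b5⊕b6⊕b7⊕b12⊕b13⊕b14⊕b15 = 0⊕1⊕1⊕0⊕1⊕0⊕0⊕1 = 0
s8: b8⊕b9⊕b10⊕b11⊕b12⊕b13⊕b14⊕b15 = 1⊕1⊕1⊕1⊕1⊕0⊕0⊕1 = 0
Syndrome (s8...s1) = 0000 → position 0 (no error).

0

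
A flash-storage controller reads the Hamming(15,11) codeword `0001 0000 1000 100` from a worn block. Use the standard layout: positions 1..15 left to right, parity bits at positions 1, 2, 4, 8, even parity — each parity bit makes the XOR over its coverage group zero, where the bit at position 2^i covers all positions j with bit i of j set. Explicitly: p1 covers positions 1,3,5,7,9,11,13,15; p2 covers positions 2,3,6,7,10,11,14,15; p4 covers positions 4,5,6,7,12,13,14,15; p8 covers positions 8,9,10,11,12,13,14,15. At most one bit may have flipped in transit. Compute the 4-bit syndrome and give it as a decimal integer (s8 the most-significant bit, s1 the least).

0

s1: b1⊕b3⊕b5⊕b7⊕b9⊕b11⊕b13⊕b15 = 0⊕0⊕0⊕0⊕1⊕0⊕1⊕0 = 0
s2: b2⊕b3⊕b6⊕b7⊕b10⊕b11⊕b14⊕b15 = 0⊕0⊕0⊕0⊕0⊕0⊕0⊕0 = 0
s4: b4⊕b5⊕b6⊕b7⊕b12⊕b13⊕b14⊕b15 = 1⊕0⊕0⊕0⊕0⊕1⊕0⊕0 = 0
s8: b8⊕b9⊕b10⊕b11⊕b12⊕b13⊕b14⊕b15 = 0⊕1⊕0⊕0⊕0⊕1⊕0⊕0 = 0
Syndrome (s8...s1) = 0000 → position 0 (no error).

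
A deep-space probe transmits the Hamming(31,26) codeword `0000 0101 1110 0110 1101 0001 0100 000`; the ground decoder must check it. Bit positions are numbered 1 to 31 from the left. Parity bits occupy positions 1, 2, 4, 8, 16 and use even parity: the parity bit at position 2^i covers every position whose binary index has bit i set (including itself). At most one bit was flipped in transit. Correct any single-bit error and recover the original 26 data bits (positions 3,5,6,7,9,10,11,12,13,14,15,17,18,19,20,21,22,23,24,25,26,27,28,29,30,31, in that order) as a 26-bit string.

00101110011100100010100000

s1: b1⊕b3⊕b5⊕b7⊕b9⊕b11⊕b13⊕b15⊕b17⊕b19⊕b21⊕b23⊕b25⊕b27⊕b29⊕b31 = 0⊕0⊕0⊕0⊕1⊕1⊕0⊕1⊕1⊕0⊕0⊕0⊕0⊕0⊕0⊕0 = 0
s2: b2⊕b3⊕b6⊕b7⊕b10⊕b11⊕b14⊕b15⊕b18⊕b19⊕b22⊕b23⊕b26⊕b27⊕b30⊕b31 = 0⊕0⊕1⊕0⊕1⊕1⊕1⊕1⊕1⊕0⊕0⊕0⊕1⊕0⊕0⊕0 = 1
s4: b4⊕b5⊕b6⊕b7⊕b12⊕b13⊕b14⊕b15⊕b20⊕b21⊕b22⊕b23⊕b28⊕b29⊕b30⊕b31 = 0⊕0⊕1⊕0⊕0⊕0⊕1⊕1⊕1⊕0⊕0⊕0⊕0⊕0⊕0⊕0 = 0
s8: b8⊕b9⊕b10⊕b11⊕b12⊕b13⊕b14⊕b15⊕b24⊕b25⊕b26⊕b27⊕b28⊕b29⊕b30⊕b31 = 1⊕1⊕1⊕1⊕0⊕0⊕1⊕1⊕1⊕0⊕1⊕0⊕0⊕0⊕0⊕0 = 0
s16: b16⊕b17⊕b18⊕b19⊕b20⊕b21⊕b22⊕b23⊕b24⊕b25⊕b26⊕b27⊕b28⊕b29⊕b30⊕b31 = 0⊕1⊕1⊕0⊕1⊕0⊕0⊕0⊕1⊕0⊕1⊕0⊕0⊕0⊕0⊕0 = 1
Syndrome (s16...s1) = 10010 → position 18.
Flip bit 18: corrected codeword = 0000010111100110100100010100000
Data bits at positions 3,5,6,7,9,10,11,12,13,14,15,17,18,19,20,21,22,23,24,25,26,27,28,29,30,31: 00101110011100100010100000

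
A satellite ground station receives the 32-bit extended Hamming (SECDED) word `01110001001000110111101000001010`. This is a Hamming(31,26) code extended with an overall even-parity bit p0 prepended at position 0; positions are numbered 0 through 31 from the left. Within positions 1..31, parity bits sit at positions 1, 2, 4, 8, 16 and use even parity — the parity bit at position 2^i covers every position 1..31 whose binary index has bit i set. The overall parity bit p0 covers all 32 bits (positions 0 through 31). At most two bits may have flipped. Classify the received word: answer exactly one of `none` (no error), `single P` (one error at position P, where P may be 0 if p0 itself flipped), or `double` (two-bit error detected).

s1: b1⊕b3⊕b5⊕b7⊕b9⊕b11⊕b13⊕b15⊕b17⊕b19⊕b21⊕b23⊕b25⊕b27⊕b29⊕b31 = 1⊕1⊕0⊕1⊕0⊕0⊕0⊕1⊕1⊕1⊕0⊕0⊕0⊕0⊕0⊕0 = 0
s2: b2⊕b3⊕b6⊕b7⊕b10⊕b11⊕b14⊕b15⊕b18⊕b19⊕b22⊕b23⊕b26⊕b27⊕b30⊕b31 = 1⊕1⊕0⊕1⊕1⊕0⊕1⊕1⊕1⊕1⊕1⊕0⊕0⊕0⊕1⊕0 = 0
s4: b4⊕b5⊕b6⊕b7⊕b12⊕b13⊕b14⊕b15⊕b20⊕b21⊕b22⊕b23⊕b28⊕b29⊕b30⊕b31 = 0⊕0⊕0⊕1⊕0⊕0⊕1⊕1⊕1⊕0⊕1⊕0⊕1⊕0⊕1⊕0 = 1
s8: b8⊕b9⊕b10⊕b11⊕b12⊕b13⊕b14⊕b15⊕b24⊕b25⊕b26⊕b27⊕b28⊕b29⊕b30⊕b31 = 0⊕0⊕1⊕0⊕0⊕0⊕1⊕1⊕0⊕0⊕0⊕0⊕1⊕0⊕1⊕0 = 1
s16: b16⊕b17⊕b18⊕b19⊕b20⊕b21⊕b22⊕b23⊕b24⊕b25⊕b26⊕b27⊕b28⊕b29⊕b30⊕b31 = 0⊕1⊕1⊕1⊕1⊕0⊕1⊕0⊕0⊕0⊕0⊕0⊕1⊕0⊕1⊕0 = 1
Syndrome (s16...s1) = 11100 → position 28.
Overall parity (XOR of all 32 bits, including p0): 0⊕1⊕1⊕1⊕0⊕0⊕0⊕1⊕0⊕0⊕1⊕0⊕0⊕0⊕1⊕1⊕0⊕1⊕1⊕1⊕1⊕0⊕1⊕0⊕0⊕0⊕0⊕0⊕1⊕0⊕1⊕0 = 0
Overall=0, syndrome position=28 → double-bit error detected (uncorrectable).

double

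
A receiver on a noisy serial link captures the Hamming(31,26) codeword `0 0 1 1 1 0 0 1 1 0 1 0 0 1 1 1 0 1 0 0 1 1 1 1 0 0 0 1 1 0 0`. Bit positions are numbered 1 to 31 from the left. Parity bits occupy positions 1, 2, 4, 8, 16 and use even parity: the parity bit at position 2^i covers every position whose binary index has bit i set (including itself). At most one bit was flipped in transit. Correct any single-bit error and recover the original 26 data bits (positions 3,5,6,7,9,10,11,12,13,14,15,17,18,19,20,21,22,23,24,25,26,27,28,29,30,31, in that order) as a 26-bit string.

s1: b1⊕b3⊕b5⊕b7⊕b9⊕b11⊕b13⊕b15⊕b17⊕b19⊕b21⊕b23⊕b25⊕b27⊕b29⊕b31 = 0⊕1⊕1⊕0⊕1⊕1⊕0⊕1⊕0⊕0⊕1⊕1⊕0⊕0⊕1⊕0 = 0
s2: b2⊕b3⊕b6⊕b7⊕b10⊕b11⊕b14⊕b15⊕b18⊕b19⊕b22⊕b23⊕b26⊕b27⊕b30⊕b31 = 0⊕1⊕0⊕0⊕0⊕1⊕1⊕1⊕1⊕0⊕1⊕1⊕0⊕0⊕0⊕0 = 1
s4: b4⊕b5⊕b6⊕b7⊕b12⊕b13⊕b14⊕b15⊕b20⊕b21⊕b22⊕b23⊕b28⊕b29⊕b30⊕b31 = 1⊕1⊕0⊕0⊕0⊕0⊕1⊕1⊕0⊕1⊕1⊕1⊕1⊕1⊕0⊕0 = 1
s8: b8⊕b9⊕b10⊕b11⊕b12⊕b13⊕b14⊕b15⊕b24⊕b25⊕b26⊕b27⊕b28⊕b29⊕b30⊕b31 = 1⊕1⊕0⊕1⊕0⊕0⊕1⊕1⊕1⊕0⊕0⊕0⊕1⊕1⊕0⊕0 = 0
s16: b16⊕b17⊕b18⊕b19⊕b20⊕b21⊕b22⊕b23⊕b24⊕b25⊕b26⊕b27⊕b28⊕b29⊕b30⊕b31 = 1⊕0⊕1⊕0⊕0⊕1⊕1⊕1⊕1⊕0⊕0⊕0⊕1⊕1⊕0⊕0 = 0
Syndrome (s16...s1) = 00110 → position 6.
Flip bit 6: corrected codeword = 0011110110100111010011110001100
Data bits at positions 3,5,6,7,9,10,11,12,13,14,15,17,18,19,20,21,22,23,24,25,26,27,28,29,30,31: 11101010011010011110001100

11101010011010011110001100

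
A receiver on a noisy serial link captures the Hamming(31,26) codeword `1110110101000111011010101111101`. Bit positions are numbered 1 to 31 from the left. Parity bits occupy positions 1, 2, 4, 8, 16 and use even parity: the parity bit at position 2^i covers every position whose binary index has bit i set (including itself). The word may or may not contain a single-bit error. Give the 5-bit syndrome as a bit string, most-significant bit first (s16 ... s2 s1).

10101

s1: b1⊕b3⊕b5⊕b7⊕b9⊕b11⊕b13⊕b15⊕b17⊕b19⊕b21⊕b23⊕b25⊕b27⊕b29⊕b31 = 1⊕1⊕1⊕0⊕0⊕0⊕0⊕1⊕0⊕1⊕1⊕1⊕1⊕1⊕1⊕1 = 1
s2: b2⊕b3⊕b6⊕b7⊕b10⊕b11⊕b14⊕b15⊕b18⊕b19⊕b22⊕b23⊕b26⊕b27⊕b30⊕b31 = 1⊕1⊕1⊕0⊕1⊕0⊕1⊕1⊕1⊕1⊕0⊕1⊕1⊕1⊕0⊕1 = 0
s4: b4⊕b5⊕b6⊕b7⊕b12⊕b13⊕b14⊕b15⊕b20⊕b21⊕b22⊕b23⊕b28⊕b29⊕b30⊕b31 = 0⊕1⊕1⊕0⊕0⊕0⊕1⊕1⊕0⊕1⊕0⊕1⊕1⊕1⊕0⊕1 = 1
s8: b8⊕b9⊕b10⊕b11⊕b12⊕b13⊕b14⊕b15⊕b24⊕b25⊕b26⊕b27⊕b28⊕b29⊕b30⊕b31 = 1⊕0⊕1⊕0⊕0⊕0⊕1⊕1⊕0⊕1⊕1⊕1⊕1⊕1⊕0⊕1 = 0
s16: b16⊕b17⊕b18⊕b19⊕b20⊕b21⊕b22⊕b23⊕b24⊕b25⊕b26⊕b27⊕b28⊕b29⊕b30⊕b31 = 1⊕0⊕1⊕1⊕0⊕1⊕0⊕1⊕0⊕1⊕1⊕1⊕1⊕1⊕0⊕1 = 1
Syndrome (s16...s1) = 10101 → position 21.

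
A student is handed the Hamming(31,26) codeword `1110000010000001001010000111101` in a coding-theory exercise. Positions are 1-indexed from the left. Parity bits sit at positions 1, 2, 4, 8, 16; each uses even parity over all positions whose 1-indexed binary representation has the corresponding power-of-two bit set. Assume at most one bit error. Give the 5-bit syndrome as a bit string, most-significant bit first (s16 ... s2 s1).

s1: b1⊕b3⊕b5⊕b7⊕b9⊕b11⊕b13⊕b15⊕b17⊕b19⊕b21⊕b23⊕b25⊕b27⊕b29⊕b31 = 1⊕1⊕0⊕0⊕1⊕0⊕0⊕0⊕0⊕1⊕1⊕0⊕0⊕1⊕1⊕1 = 0
s2: b2⊕b3⊕b6⊕b7⊕b10⊕b11⊕b14⊕b15⊕b18⊕b19⊕b22⊕b23⊕b26⊕b27⊕b30⊕b31 = 1⊕1⊕0⊕0⊕0⊕0⊕0⊕0⊕0⊕1⊕0⊕0⊕1⊕1⊕0⊕1 = 0
s4: b4⊕b5⊕b6⊕b7⊕b12⊕b13⊕b14⊕b15⊕b20⊕b21⊕b22⊕b23⊕b28⊕b29⊕b30⊕b31 = 0⊕0⊕0⊕0⊕0⊕0⊕0⊕0⊕0⊕1⊕0⊕0⊕1⊕1⊕0⊕1 = 0
s8: b8⊕b9⊕b10⊕b11⊕b12⊕b13⊕b14⊕b15⊕b24⊕b25⊕b26⊕b27⊕b28⊕b29⊕b30⊕b31 = 0⊕1⊕0⊕0⊕0⊕0⊕0⊕0⊕0⊕0⊕1⊕1⊕1⊕1⊕0⊕1 = 0
s16: b16⊕b17⊕b18⊕b19⊕b20⊕b21⊕b22⊕b23⊕b24⊕b25⊕b26⊕b27⊕b28⊕b29⊕b30⊕b31 = 1⊕0⊕0⊕1⊕0⊕1⊕0⊕0⊕0⊕0⊕1⊕1⊕1⊕1⊕0⊕1 = 0
Syndrome (s16...s1) = 00000 → position 0 (no error).

00000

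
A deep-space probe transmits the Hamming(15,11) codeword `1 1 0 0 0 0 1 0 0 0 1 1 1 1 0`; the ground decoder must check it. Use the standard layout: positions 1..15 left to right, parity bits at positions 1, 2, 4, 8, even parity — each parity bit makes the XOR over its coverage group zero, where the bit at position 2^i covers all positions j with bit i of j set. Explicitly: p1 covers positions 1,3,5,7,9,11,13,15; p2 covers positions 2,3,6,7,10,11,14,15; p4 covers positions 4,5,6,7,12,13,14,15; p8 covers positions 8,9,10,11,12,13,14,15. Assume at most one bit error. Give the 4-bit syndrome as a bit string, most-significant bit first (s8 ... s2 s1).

s1: b1⊕b3⊕b5⊕b7⊕b9⊕b11⊕b13⊕b15 = 1⊕0⊕0⊕1⊕0⊕1⊕1⊕0 = 0
s2: b2⊕b3⊕b6⊕b7⊕b10⊕b11⊕b14⊕b15 = 1⊕0⊕0⊕1⊕0⊕1⊕1⊕0 = 0
s4: b4⊕b5⊕b6⊕b7⊕b12⊕b13⊕b14⊕b15 = 0⊕0⊕0⊕1⊕1⊕1⊕1⊕0 = 0
s8: b8⊕b9⊕b10⊕b11⊕b12⊕b13⊕b14⊕b15 = 0⊕0⊕0⊕1⊕1⊕1⊕1⊕0 = 0
Syndrome (s8...s1) = 0000 → position 0 (no error).

0000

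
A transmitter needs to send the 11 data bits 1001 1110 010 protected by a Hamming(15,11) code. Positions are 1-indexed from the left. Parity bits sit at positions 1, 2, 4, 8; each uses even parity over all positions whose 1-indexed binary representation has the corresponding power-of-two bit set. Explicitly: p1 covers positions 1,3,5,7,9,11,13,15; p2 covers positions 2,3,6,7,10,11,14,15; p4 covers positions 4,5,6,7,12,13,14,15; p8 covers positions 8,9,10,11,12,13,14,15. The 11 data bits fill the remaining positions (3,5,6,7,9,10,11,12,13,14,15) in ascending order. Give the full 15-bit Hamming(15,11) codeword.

011000101110010

Place data bits at non-power-of-two positions: b3=1, b5=0, b6=0, b7=1, b9=1, b10=1, b11=1, b12=0, b13=0, b14=1, b15=0.
p1 = XOR of data positions {3,5,7,9,11,13,15} = 1⊕0⊕1⊕1⊕1⊕0⊕0 = 0
p2 = XOR of data positions {3,6,7,10,11,14,15} = 1⊕0⊕1⊕1⊕1⊕1⊕0 = 1
p4 = XOR of data positions {5,6,7,12,13,14,15} = 0⊕0⊕1⊕0⊕0⊕1⊕0 = 0
p8 = XOR of data positions {9,10,11,12,13,14,15} = 1⊕1⊕1⊕0⊕0⊕1⊕0 = 0
Codeword b1..b15 = 011000101110010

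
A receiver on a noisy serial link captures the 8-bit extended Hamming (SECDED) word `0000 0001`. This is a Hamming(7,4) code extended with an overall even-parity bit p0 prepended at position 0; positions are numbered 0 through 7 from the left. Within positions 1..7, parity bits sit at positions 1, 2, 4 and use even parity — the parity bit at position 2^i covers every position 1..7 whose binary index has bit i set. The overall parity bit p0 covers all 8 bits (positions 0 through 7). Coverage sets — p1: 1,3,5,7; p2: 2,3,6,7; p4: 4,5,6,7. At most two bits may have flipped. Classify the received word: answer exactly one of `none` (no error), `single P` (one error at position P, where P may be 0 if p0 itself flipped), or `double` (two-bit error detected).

single 7

s1: b1⊕b3⊕b5⊕b7 = 0⊕0⊕0⊕1 = 1
s2: b2⊕b3⊕b6⊕b7 = 0⊕0⊕0⊕1 = 1
s4: b4⊕b5⊕b6⊕b7 = 0⊕0⊕0⊕1 = 1
Syndrome (s4...s1) = 111 → position 7.
Overall parity (XOR of all 8 bits, including p0): 0⊕0⊕0⊕0⊕0⊕0⊕0⊕1 = 1
Overall=1, syndrome position=7 → single-bit error at position 7.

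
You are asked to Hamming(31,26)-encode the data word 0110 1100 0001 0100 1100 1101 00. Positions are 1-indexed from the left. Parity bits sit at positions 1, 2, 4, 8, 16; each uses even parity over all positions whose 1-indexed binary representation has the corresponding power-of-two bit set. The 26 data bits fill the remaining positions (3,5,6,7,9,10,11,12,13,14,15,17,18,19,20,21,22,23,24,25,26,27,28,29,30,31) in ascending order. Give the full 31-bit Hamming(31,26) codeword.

Place data bits at non-power-of-two positions: b3=0, b5=1, b6=1, b7=0, b9=1, b10=1, b11=0, b12=0, b13=0, b14=0, b15=0, b17=1, b18=0, b19=1, b20=0, b21=0, b22=1, b23=1, b24=0, b25=0, b26=1, b27=1, b28=0, b29=1, b30=0, b31=0.
p1 = XOR of data positions {3,5,7,9,11,13,15,17,19,21,23,25,27,29,31} = 0⊕1⊕0⊕1⊕0⊕0⊕0⊕1⊕1⊕0⊕1⊕0⊕1⊕1⊕0 = 1
p2 = XOR of data positions {3,6,7,10,11,14,15,18,19,22,23,26,27,30,31} = 0⊕1⊕0⊕1⊕0⊕0⊕0⊕0⊕1⊕1⊕1⊕1⊕1⊕0⊕0 = 1
p4 = XOR of data positions {5,6,7,12,13,14,15,20,21,22,23,28,29,30,31} = 1⊕1⊕0⊕0⊕0⊕0⊕0⊕0⊕0⊕1⊕1⊕0⊕1⊕0⊕0 = 1
p8 = XOR of data positions {9,10,11,12,13,14,15,24,25,26,27,28,29,30,31} = 1⊕1⊕0⊕0⊕0⊕0⊕0⊕0⊕0⊕1⊕1⊕0⊕1⊕0⊕0 = 1
p16 = XOR of data positions {17,18,19,20,21,22,23,24,25,26,27,28,29,30,31} = 1⊕0⊕1⊕0⊕0⊕1⊕1⊕0⊕0⊕1⊕1⊕0⊕1⊕0⊕0 = 1
Codeword b1..b31 = 1101110111000001101001100110100

1101110111000001101001100110100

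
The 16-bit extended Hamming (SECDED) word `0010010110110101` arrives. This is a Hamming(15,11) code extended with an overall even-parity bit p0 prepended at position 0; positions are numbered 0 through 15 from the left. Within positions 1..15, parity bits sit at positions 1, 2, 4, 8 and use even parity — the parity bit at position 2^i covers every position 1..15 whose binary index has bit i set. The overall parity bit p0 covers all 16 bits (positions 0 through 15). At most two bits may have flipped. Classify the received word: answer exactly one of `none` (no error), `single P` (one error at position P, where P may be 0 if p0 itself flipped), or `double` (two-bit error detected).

double

s1: b1⊕b3⊕b5⊕b7⊕b9⊕b11⊕b13⊕b15 = 0⊕0⊕1⊕1⊕0⊕1⊕1⊕1 = 1
s2: b2⊕b3⊕b6⊕b7⊕b10⊕b11⊕b14⊕b15 = 1⊕0⊕0⊕1⊕1⊕1⊕0⊕1 = 1
s4: b4⊕b5⊕b6⊕b7⊕b12⊕b13⊕b14⊕b15 = 0⊕1⊕0⊕1⊕0⊕1⊕0⊕1 = 0
s8: b8⊕b9⊕b10⊕b11⊕b12⊕b13⊕b14⊕b15 = 1⊕0⊕1⊕1⊕0⊕1⊕0⊕1 = 1
Syndrome (s8...s1) = 1011 → position 11.
Overall parity (XOR of all 16 bits, including p0): 0⊕0⊕1⊕0⊕0⊕1⊕0⊕1⊕1⊕0⊕1⊕1⊕0⊕1⊕0⊕1 = 0
Overall=0, syndrome position=11 → double-bit error detected (uncorrectable).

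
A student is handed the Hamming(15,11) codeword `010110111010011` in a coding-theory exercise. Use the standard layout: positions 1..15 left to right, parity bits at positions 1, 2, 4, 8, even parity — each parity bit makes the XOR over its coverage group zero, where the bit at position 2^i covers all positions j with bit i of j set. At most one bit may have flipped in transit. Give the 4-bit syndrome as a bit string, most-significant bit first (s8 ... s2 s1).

s1: b1⊕b3⊕b5⊕b7⊕b9⊕b11⊕b13⊕b15 = 0⊕0⊕1⊕1⊕1⊕1⊕0⊕1 = 1
s2: b2⊕b3⊕b6⊕b7⊕b10⊕b11⊕b14⊕b15 = 1⊕0⊕0⊕1⊕0⊕1⊕1⊕1 = 1
s4: b4⊕b5⊕b6⊕b7⊕b12⊕b13⊕b14⊕b15 = 1⊕1⊕0⊕1⊕0⊕0⊕1⊕1 = 1
s8: b8⊕b9⊕b10⊕b11⊕b12⊕b13⊕b14⊕b15 = 1⊕1⊕0⊕1⊕0⊕0⊕1⊕1 = 1
Syndrome (s8...s1) = 1111 → position 15.

1111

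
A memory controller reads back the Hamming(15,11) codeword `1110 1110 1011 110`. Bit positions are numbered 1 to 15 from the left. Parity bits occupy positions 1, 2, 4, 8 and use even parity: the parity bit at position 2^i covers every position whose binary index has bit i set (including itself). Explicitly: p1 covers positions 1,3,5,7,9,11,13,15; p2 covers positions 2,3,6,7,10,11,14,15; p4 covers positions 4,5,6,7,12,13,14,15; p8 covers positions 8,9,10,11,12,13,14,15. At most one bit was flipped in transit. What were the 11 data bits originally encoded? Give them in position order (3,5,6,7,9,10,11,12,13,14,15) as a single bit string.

11110011110

s1: b1⊕b3⊕b5⊕b7⊕b9⊕b11⊕b13⊕b15 = 1⊕1⊕1⊕1⊕1⊕1⊕1⊕0 = 1
s2: b2⊕b3⊕b6⊕b7⊕b10⊕b11⊕b14⊕b15 = 1⊕1⊕1⊕1⊕0⊕1⊕1⊕0 = 0
s4: b4⊕b5⊕b6⊕b7⊕b12⊕b13⊕b14⊕b15 = 0⊕1⊕1⊕1⊕1⊕1⊕1⊕0 = 0
s8: b8⊕b9⊕b10⊕b11⊕b12⊕b13⊕b14⊕b15 = 0⊕1⊕0⊕1⊕1⊕1⊕1⊕0 = 1
Syndrome (s8...s1) = 1001 → position 9.
Flip bit 9: corrected codeword = 111011100011110
Data bits at positions 3,5,6,7,9,10,11,12,13,14,15: 11110011110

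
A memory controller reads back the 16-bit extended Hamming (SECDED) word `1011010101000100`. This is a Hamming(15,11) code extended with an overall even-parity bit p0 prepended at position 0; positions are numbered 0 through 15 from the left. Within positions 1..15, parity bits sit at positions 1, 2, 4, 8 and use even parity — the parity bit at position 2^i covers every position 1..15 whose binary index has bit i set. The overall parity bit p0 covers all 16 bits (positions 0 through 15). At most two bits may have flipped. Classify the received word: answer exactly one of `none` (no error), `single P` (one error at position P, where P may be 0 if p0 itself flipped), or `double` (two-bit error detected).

s1: b1⊕b3⊕b5⊕b7⊕b9⊕b11⊕b13⊕b15 = 0⊕1⊕1⊕1⊕1⊕0⊕1⊕0 = 1
s2: b2⊕b3⊕b6⊕b7⊕b10⊕b11⊕b14⊕b15 = 1⊕1⊕0⊕1⊕0⊕0⊕0⊕0 = 1
s4: b4⊕b5⊕b6⊕b7⊕b12⊕b13⊕b14⊕b15 = 0⊕1⊕0⊕1⊕0⊕1⊕0⊕0 = 1
s8: b8⊕b9⊕b10⊕b11⊕b12⊕b13⊕b14⊕b15 = 0⊕1⊕0⊕0⊕0⊕1⊕0⊕0 = 0
Syndrome (s8...s1) = 0111 → position 7.
Overall parity (XOR of all 16 bits, including p0): 1⊕0⊕1⊕1⊕0⊕1⊕0⊕1⊕0⊕1⊕0⊕0⊕0⊕1⊕0⊕0 = 1
Overall=1, syndrome position=7 → single-bit error at position 7.

single 7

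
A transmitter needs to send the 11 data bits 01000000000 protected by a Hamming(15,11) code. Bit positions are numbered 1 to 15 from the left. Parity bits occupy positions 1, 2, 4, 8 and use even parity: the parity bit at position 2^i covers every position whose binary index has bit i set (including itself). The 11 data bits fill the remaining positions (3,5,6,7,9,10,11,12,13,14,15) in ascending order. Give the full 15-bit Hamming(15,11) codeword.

Place data bits at non-power-of-two positions: b3=0, b5=1, b6=0, b7=0, b9=0, b10=0, b11=0, b12=0, b13=0, b14=0, b15=0.
p1 = XOR of data positions {3,5,7,9,11,13,15} = 0⊕1⊕0⊕0⊕0⊕0⊕0 = 1
p2 = XOR of data positions {3,6,7,10,11,14,15} = 0⊕0⊕0⊕0⊕0⊕0⊕0 = 0
p4 = XOR of data positions {5,6,7,12,13,14,15} = 1⊕0⊕0⊕0⊕0⊕0⊕0 = 1
p8 = XOR of data positions {9,10,11,12,13,14,15} = 0⊕0⊕0⊕0⊕0⊕0⊕0 = 0
Codeword b1..b15 = 100110000000000

100110000000000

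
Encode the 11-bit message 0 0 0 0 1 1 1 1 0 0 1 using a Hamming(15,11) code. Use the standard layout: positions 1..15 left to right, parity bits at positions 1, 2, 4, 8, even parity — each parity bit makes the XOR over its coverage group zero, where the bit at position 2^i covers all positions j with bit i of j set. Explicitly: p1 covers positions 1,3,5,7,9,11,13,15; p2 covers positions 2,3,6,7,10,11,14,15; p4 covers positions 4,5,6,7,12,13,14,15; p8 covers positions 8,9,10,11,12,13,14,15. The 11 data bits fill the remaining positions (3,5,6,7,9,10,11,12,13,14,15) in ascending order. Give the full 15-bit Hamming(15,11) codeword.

110000011111001

Place data bits at non-power-of-two positions: b3=0, b5=0, b6=0, b7=0, b9=1, b10=1, b11=1, b12=1, b13=0, b14=0, b15=1.
p1 = XOR of data positions {3,5,7,9,11,13,15} = 0⊕0⊕0⊕1⊕1⊕0⊕1 = 1
p2 = XOR of data positions {3,6,7,10,11,14,15} = 0⊕0⊕0⊕1⊕1⊕0⊕1 = 1
p4 = XOR of data positions {5,6,7,12,13,14,15} = 0⊕0⊕0⊕1⊕0⊕0⊕1 = 0
p8 = XOR of data positions {9,10,11,12,13,14,15} = 1⊕1⊕1⊕1⊕0⊕0⊕1 = 1
Codeword b1..b15 = 110000011111001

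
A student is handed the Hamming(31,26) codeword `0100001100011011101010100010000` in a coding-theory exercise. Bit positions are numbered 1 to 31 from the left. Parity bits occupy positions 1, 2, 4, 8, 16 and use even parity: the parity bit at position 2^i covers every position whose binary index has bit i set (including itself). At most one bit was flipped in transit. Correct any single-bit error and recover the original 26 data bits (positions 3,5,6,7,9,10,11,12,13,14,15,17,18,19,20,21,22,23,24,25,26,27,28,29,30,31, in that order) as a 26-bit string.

s1: b1⊕b3⊕b5⊕b7⊕b9⊕b11⊕b13⊕b15⊕b17⊕b19⊕b21⊕b23⊕b25⊕b27⊕b29⊕b31 = 0⊕0⊕0⊕1⊕0⊕0⊕1⊕1⊕1⊕1⊕1⊕1⊕0⊕1⊕0⊕0 = 0
s2: b2⊕b3⊕b6⊕b7⊕b10⊕b11⊕b14⊕b15⊕b18⊕b19⊕b22⊕b23⊕b26⊕b27⊕b30⊕b31 = 1⊕0⊕0⊕1⊕0⊕0⊕0⊕1⊕0⊕1⊕0⊕1⊕0⊕1⊕0⊕0 = 0
s4: b4⊕b5⊕b6⊕b7⊕b12⊕b13⊕b14⊕b15⊕b20⊕b21⊕b22⊕b23⊕b28⊕b29⊕b30⊕b31 = 0⊕0⊕0⊕1⊕1⊕1⊕0⊕1⊕0⊕1⊕0⊕1⊕0⊕0⊕0⊕0 = 0
s8: b8⊕b9⊕b10⊕b11⊕b12⊕b13⊕b14⊕b15⊕b24⊕b25⊕b26⊕b27⊕b28⊕b29⊕b30⊕b31 = 1⊕0⊕0⊕0⊕1⊕1⊕0⊕1⊕0⊕0⊕0⊕1⊕0⊕0⊕0⊕0 = 1
s16: b16⊕b17⊕b18⊕b19⊕b20⊕b21⊕b22⊕b23⊕b24⊕b25⊕b26⊕b27⊕b28⊕b29⊕b30⊕b31 = 1⊕1⊕0⊕1⊕0⊕1⊕0⊕1⊕0⊕0⊕0⊕1⊕0⊕0⊕0⊕0 = 0
Syndrome (s16...s1) = 01000 → position 8.
Flip bit 8: corrected codeword = 0100001000011011101010100010000
Data bits at positions 3,5,6,7,9,10,11,12,13,14,15,17,18,19,20,21,22,23,24,25,26,27,28,29,30,31: 00010001101101010100010000

00010001101101010100010000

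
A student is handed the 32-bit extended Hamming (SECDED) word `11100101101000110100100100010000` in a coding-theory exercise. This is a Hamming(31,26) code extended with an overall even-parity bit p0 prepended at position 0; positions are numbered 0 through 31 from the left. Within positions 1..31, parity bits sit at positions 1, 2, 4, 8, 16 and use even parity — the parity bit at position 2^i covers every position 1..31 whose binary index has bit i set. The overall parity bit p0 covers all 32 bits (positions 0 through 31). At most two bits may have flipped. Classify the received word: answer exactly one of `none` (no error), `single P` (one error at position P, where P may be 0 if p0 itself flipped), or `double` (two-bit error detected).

s1: b1⊕b3⊕b5⊕b7⊕b9⊕b11⊕b13⊕b15⊕b17⊕b19⊕b21⊕b23⊕b25⊕b27⊕b29⊕b31 = 1⊕0⊕1⊕1⊕0⊕0⊕0⊕1⊕1⊕0⊕0⊕1⊕0⊕1⊕0⊕0 = 1
s2: b2⊕b3⊕b6⊕b7⊕b10⊕b11⊕b14⊕b15⊕b18⊕b19⊕b22⊕b23⊕b26⊕b27⊕b30⊕b31 = 1⊕0⊕0⊕1⊕1⊕0⊕1⊕1⊕0⊕0⊕0⊕1⊕0⊕1⊕0⊕0 = 1
s4: b4⊕b5⊕b6⊕b7⊕b12⊕b13⊕b14⊕b15⊕b20⊕b21⊕b22⊕b23⊕b28⊕b29⊕b30⊕b31 = 0⊕1⊕0⊕1⊕0⊕0⊕1⊕1⊕1⊕0⊕0⊕1⊕0⊕0⊕0⊕0 = 0
s8: b8⊕b9⊕b10⊕b11⊕b12⊕b13⊕b14⊕b15⊕b24⊕b25⊕b26⊕b27⊕b28⊕b29⊕b30⊕b31 = 1⊕0⊕1⊕0⊕0⊕0⊕1⊕1⊕0⊕0⊕0⊕1⊕0⊕0⊕0⊕0 = 1
s16: b16⊕b17⊕b18⊕b19⊕b20⊕b21⊕b22⊕b23⊕b24⊕b25⊕b26⊕b27⊕b28⊕b29⊕b30⊕b31 = 0⊕1⊕0⊕0⊕1⊕0⊕0⊕1⊕0⊕0⊕0⊕1⊕0⊕0⊕0⊕0 = 0
Syndrome (s16...s1) = 01011 → position 11.
Overall parity (XOR of all 32 bits, including p0): 1⊕1⊕1⊕0⊕0⊕1⊕0⊕1⊕1⊕0⊕1⊕0⊕0⊕0⊕1⊕1⊕0⊕1⊕0⊕0⊕1⊕0⊕0⊕1⊕0⊕0⊕0⊕1⊕0⊕0⊕0⊕0 = 1
Overall=1, syndrome position=11 → single-bit error at position 11.

single 11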